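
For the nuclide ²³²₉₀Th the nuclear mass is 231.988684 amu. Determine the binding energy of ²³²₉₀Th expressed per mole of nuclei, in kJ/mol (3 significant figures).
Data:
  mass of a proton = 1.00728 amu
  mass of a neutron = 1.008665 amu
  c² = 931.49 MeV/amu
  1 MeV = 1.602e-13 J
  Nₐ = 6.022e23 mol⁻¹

1.70e+11 kJ/mol

Σm = 90·m_p + 142·m_n = 90.65520 + 143.230430 = 233.885630 amu
The mass defect is 233.885630 − 231.988684 = 1.896946 amu.
Binding energy = Δm·c² = 1.896946 × 931.49 MeV/amu = 1766.99 MeV
Per nucleus in joules: 1766.99 MeV × 1.602e-13 J/MeV = 2.8307e-10 J
Per mole: 2.8307e-10 J × 6.022e23 mol⁻¹ = 1.7046e+14 J/mol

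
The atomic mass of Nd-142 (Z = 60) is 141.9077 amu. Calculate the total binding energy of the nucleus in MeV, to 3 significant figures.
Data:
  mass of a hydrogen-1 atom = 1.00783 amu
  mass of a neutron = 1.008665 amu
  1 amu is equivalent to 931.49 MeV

Total constituent mass: 60 × 1.00783 + 82 × 1.008665 = 143.180330 amu
Δm = 143.180330 − 141.9077 = 1.272630 amu
Binding energy = Δm·c² = 1.272630 × 931.49 MeV/amu = 1185.44 MeV

1190 MeV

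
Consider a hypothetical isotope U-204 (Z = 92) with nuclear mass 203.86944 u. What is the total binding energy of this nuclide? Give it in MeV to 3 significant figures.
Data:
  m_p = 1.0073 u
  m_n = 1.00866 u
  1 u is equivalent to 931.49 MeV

The nucleus contains 92 protons and 204 − 92 = 112 neutrons.
Σm = 92·m_p + 112·m_n = 92.6716 + 112.96992 = 205.64152 u
Δm = 205.64152 − 203.86944 = 1.77208 u
Binding energy = Δm·c² = 1.77208 × 931.49 MeV/u = 1650.67 MeV

1650 MeV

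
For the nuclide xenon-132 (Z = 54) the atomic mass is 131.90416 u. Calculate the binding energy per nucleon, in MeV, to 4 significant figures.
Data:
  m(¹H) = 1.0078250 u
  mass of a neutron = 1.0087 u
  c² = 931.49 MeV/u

Z = 54, so N = A − Z = 132 − 54 = 78.
Σm = 54·m(¹H) + 78·m_n = 54.4225500 + 78.6786 = 133.1011500 u
Mass defect Δm = 133.1011500 − 131.90416 = 1.1969900 u
Converting to energy: 1.1969900 u × 931.49 MeV/u = 1114.98 MeV
Dividing by A = 132 gives 8.447 MeV per nucleon.

8.447 MeV/nucleon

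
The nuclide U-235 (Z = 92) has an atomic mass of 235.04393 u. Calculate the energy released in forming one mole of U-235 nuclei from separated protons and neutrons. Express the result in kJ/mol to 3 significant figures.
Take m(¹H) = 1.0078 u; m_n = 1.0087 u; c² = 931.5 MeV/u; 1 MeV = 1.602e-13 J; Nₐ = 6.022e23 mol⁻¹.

Total constituent mass: 92 × 1.0078 + 143 × 1.0087 = 236.9617 u
Δm = 236.9617 − 235.04393 = 1.91777 u
E_B = 1.91777 × 931.5 = 1786.40 MeV
Per nucleus in joules: 1786.40 MeV × 1.602e-13 J/MeV = 2.8618e-10 J
Per mole: 2.8618e-10 J × 6.022e23 mol⁻¹ = 1.7234e+14 J/mol

1.72e+11 kJ/mol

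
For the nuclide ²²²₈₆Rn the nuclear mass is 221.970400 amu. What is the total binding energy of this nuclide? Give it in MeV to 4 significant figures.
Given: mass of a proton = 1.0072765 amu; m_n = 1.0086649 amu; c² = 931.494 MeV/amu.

With 86 protons and 136 neutrons (A = 222):
Mass of separated nucleons = 86(1.0072765) + 136(1.0086649) = 86.6257790 + 137.1784264 = 223.8042054 amu
Mass defect Δm = 223.8042054 − 221.970400 = 1.8338054 amu
Converting to energy: 1.8338054 amu × 931.494 MeV/amu = 1708.18 MeV

1708 MeV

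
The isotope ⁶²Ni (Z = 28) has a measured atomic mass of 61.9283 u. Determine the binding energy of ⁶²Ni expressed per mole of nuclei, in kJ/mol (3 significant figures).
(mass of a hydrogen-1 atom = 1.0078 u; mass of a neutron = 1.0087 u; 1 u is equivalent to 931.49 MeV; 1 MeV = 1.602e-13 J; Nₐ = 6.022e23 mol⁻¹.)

Mass of separated nucleons = 28(1.0078) + 34(1.0087) = 28.2184 + 34.2958 = 62.5142 u
Δm = 62.5142 − 61.9283 = 0.5859 u
Binding energy = Δm·c² = 0.5859 × 931.49 MeV/u = 545.760 MeV
Per nucleus in joules: 545.760 MeV × 1.602e-13 J/MeV = 8.7431e-11 J
Per mole: 8.7431e-11 J × 6.022e23 mol⁻¹ = 5.2651e+13 J/mol

5.27e+10 kJ/mol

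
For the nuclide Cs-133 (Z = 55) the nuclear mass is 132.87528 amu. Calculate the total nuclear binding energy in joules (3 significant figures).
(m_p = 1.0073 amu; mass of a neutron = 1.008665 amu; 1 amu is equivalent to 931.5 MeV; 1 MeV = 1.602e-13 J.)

Z = 55, so N = A − Z = 133 − 55 = 78.
Mass of separated nucleons = 55(1.0073) + 78(1.008665) = 55.4015 + 78.675870 = 134.077370 amu
The mass defect is 134.077370 − 132.87528 = 1.202090 amu.
E_B = 1.202090 × 931.5 = 1119.75 MeV
In joules: 1119.75 MeV × 1.602e-13 J/MeV = 1.7938e-10 J

1.79e-10 J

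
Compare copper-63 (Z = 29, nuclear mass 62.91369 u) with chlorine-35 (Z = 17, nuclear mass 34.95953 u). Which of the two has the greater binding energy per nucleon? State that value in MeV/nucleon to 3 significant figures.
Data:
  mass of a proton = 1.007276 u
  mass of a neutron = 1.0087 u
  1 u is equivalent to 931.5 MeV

copper-63: Σm = 29(1.007276) + 34(1.0087) = 63.506804 u; Δm = 0.593114 u; E_B = 552.49 MeV; E_B/A = 8.770 MeV
chlorine-35: Σm = 17(1.007276) + 18(1.0087) = 35.280292 u; Δm = 0.320762 u; E_B = 298.79 MeV; E_B/A = 8.537 MeV
copper-63 has the higher binding energy per nucleon, so it is the more tightly bound nucleus.

copper-63; 8.77 MeV/nucleon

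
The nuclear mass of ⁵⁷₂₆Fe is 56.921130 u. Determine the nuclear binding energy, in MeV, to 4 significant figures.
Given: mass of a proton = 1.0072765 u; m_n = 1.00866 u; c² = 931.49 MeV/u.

The nucleus contains 26 protons and 57 − 26 = 31 neutrons.
Mass of separated nucleons = 26(1.0072765) + 31(1.00866) = 26.1891890 + 31.26846 = 57.4576490 u
Mass defect Δm = 57.4576490 − 56.921130 = 0.5365190 u
E_B = 0.5365190 × 931.49 = 499.762 MeV

499.8 MeV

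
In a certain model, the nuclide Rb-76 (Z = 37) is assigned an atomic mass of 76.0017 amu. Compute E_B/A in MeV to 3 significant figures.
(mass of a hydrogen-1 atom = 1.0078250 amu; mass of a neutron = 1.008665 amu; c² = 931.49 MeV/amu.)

Total constituent mass: 37 × 1.0078250 + 39 × 1.008665 = 76.6274600 amu
Δm = 76.6274600 − 76.0017 = 0.6257600 amu
E_B = 0.6257600 × 931.49 = 582.889 MeV
Per nucleon: 582.889 / 76 = 7.670 MeV

7.67 MeV/nucleon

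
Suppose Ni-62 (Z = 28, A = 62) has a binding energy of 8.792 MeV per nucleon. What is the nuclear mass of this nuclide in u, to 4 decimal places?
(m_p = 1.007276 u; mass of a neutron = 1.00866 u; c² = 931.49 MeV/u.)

61.9130 u

Total binding energy = 62 × 8.792 = 545.104 MeV
Mass defect = 545.104 MeV / (931.49 MeV/u) = 0.585196 u
Constituent mass = 28(1.007276) + 34(1.00866) = 62.498168 u
Nuclear mass = 62.498168 − 0.585196 = 61.912972 u ≈ 61.9130 u (to 4 decimal places)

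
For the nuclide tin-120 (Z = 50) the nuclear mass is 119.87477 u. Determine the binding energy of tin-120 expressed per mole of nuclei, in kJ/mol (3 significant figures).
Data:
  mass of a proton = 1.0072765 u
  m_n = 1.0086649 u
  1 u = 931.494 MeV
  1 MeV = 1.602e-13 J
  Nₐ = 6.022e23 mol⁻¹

9.85e+10 kJ/mol

Total constituent mass: 50 × 1.0072765 + 70 × 1.0086649 = 120.9703680 u
Δm = 120.9703680 − 119.87477 = 1.0955980 u
Converting to energy: 1.0955980 u × 931.494 MeV/u = 1020.54 MeV
Per nucleus in joules: 1020.54 MeV × 1.602e-13 J/MeV = 1.6349e-10 J
Per mole: 1.6349e-10 J × 6.022e23 mol⁻¹ = 9.8454e+13 J/mol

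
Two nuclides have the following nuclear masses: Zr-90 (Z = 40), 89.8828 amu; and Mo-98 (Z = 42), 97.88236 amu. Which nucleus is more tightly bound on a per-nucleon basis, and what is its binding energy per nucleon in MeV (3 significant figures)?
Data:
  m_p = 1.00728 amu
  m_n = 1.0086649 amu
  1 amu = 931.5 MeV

Zr-90; 8.71 MeV/nucleon

Zr-90: Σm = 40(1.00728) + 50(1.0086649) = 90.7244450 amu; Δm = 0.8416450 amu; E_B = 783.99 MeV; E_B/A = 8.711 MeV
Mo-98: Σm = 42(1.00728) + 56(1.0086649) = 98.7909944 amu; Δm = 0.9086344 amu; E_B = 846.39 MeV; E_B/A = 8.637 MeV
Zr-90 has the higher binding energy per nucleon, so it is the more tightly bound nucleus.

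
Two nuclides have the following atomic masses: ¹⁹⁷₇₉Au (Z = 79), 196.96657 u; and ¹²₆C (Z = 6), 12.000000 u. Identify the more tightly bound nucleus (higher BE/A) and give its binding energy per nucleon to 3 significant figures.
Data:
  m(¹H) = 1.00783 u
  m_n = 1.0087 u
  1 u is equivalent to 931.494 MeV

¹⁹⁷₇₉Au: Σm = 79(1.00783) + 118(1.0087) = 198.64517 u; Δm = 1.67860 u; E_B = 1563.6 MeV; E_B/A = 7.937 MeV
¹²₆C: Σm = 6(1.00783) + 6(1.0087) = 12.09918 u; Δm = 0.099180 u; E_B = 92.386 MeV; E_B/A = 7.699 MeV
¹⁹⁷₇₉Au has the higher binding energy per nucleon, so it is the more tightly bound nucleus.

¹⁹⁷₇₉Au; 7.94 MeV/nucleon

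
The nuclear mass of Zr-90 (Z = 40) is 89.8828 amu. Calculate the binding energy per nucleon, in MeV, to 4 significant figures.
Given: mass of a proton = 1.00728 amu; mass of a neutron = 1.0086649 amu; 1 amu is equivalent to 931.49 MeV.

8.711 MeV/nucleon

Mass of separated nucleons = 40(1.00728) + 50(1.0086649) = 40.29120 + 50.4332450 = 90.7244450 amu
The mass defect is 90.7244450 − 89.8828 = 0.8416450 amu.
E_B = 0.8416450 × 931.49 = 783.984 MeV
BE/A = 783.984 MeV / 90 = 8.711 MeV/nucleon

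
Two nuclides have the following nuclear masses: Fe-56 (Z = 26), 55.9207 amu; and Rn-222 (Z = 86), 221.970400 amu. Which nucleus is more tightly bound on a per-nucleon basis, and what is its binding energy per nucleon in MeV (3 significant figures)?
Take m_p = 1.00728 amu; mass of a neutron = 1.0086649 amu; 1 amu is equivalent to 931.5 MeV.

Fe-56: Σm = 26(1.00728) + 30(1.0086649) = 56.4492270 amu; Δm = 0.5285270 amu; E_B = 492.32 MeV; E_B/A = 8.791 MeV
Rn-222: Σm = 86(1.00728) + 136(1.0086649) = 223.8045064 amu; Δm = 1.8341064 amu; E_B = 1708.5 MeV; E_B/A = 7.696 MeV
Fe-56 has the higher binding energy per nucleon, so it is the more tightly bound nucleus.

Fe-56; 8.79 MeV/nucleon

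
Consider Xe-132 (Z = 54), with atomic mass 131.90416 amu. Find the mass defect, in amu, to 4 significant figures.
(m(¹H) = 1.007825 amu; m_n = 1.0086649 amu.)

Mass of separated nucleons = 54(1.007825) + 78(1.0086649) = 54.422550 + 78.6758622 = 133.0984122 amu
Δm = 133.0984122 − 131.90416 = 1.1942522 amu

1.194 amu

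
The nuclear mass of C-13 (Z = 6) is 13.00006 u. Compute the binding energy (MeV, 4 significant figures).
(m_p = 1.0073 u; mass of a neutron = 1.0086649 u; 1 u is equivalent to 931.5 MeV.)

97.24 MeV

With 6 protons and 7 neutrons (A = 13):
Σm = 6·m_p + 7·m_n = 6.0438 + 7.0606543 = 13.1044543 u
Δm = 13.1044543 − 13.00006 = 0.1043943 u
E_B = 0.1043943 × 931.5 = 97.2433 MeV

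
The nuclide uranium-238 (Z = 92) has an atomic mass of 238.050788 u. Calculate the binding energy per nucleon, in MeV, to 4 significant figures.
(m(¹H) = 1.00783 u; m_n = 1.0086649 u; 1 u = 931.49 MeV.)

The nucleus contains 92 protons and 238 − 92 = 146 neutrons.
Σm = 92·m(¹H) + 146·m_n = 92.72036 + 147.2650754 = 239.9854354 u
The mass defect is 239.9854354 − 238.050788 = 1.9346474 u.
E_B = 1.9346474 × 931.49 = 1802.10 MeV
BE/A = 1802.10 MeV / 238 = 7.572 MeV/nucleon

7.572 MeV/nucleon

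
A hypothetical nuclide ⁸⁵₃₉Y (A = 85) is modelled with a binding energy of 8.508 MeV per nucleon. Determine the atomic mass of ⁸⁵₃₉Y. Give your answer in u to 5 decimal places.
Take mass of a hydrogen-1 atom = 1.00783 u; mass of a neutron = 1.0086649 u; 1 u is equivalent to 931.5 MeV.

Total binding energy = 85 × 8.508 = 723.180 MeV
Mass defect = 723.180 MeV / (931.5 MeV/u) = 0.7763607 u
Constituent mass = 39(1.00783) + 46(1.0086649) = 85.7039554 u
Atomic mass = 85.7039554 − 0.7763607 = 84.9275947 u ≈ 84.92759 u (to 5 decimal places)

84.92759 u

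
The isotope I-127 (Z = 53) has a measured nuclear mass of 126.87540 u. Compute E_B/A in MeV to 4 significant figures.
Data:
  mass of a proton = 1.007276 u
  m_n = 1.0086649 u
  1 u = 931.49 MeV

8.445 MeV/nucleon

The nucleus contains 53 protons and 127 − 53 = 74 neutrons.
Total constituent mass: 53 × 1.007276 + 74 × 1.0086649 = 128.0268306 u
The mass defect is 128.0268306 − 126.87540 = 1.1514306 u.
E_B = 1.1514306 × 931.49 = 1072.55 MeV
Per nucleon: 1072.55 / 127 = 8.445 MeV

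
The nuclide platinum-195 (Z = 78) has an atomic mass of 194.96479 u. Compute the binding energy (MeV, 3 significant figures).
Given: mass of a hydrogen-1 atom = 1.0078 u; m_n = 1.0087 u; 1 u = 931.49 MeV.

1550 MeV

The nucleus contains 78 protons and 195 − 78 = 117 neutrons.
Total constituent mass: 78 × 1.0078 + 117 × 1.0087 = 196.6263 u
Δm = 196.6263 − 194.96479 = 1.66151 u
Converting to energy: 1.66151 u × 931.49 MeV/u = 1547.68 MeV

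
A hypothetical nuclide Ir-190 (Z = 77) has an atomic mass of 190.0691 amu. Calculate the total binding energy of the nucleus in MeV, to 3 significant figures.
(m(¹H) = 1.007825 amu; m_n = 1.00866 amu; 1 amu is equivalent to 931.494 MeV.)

1410 MeV

Σm = 77·m(¹H) + 113·m_n = 77.602525 + 113.97858 = 191.581105 amu
Mass defect Δm = 191.581105 − 190.0691 = 1.512005 amu
Binding energy = Δm·c² = 1.512005 × 931.494 MeV/amu = 1408.42 MeV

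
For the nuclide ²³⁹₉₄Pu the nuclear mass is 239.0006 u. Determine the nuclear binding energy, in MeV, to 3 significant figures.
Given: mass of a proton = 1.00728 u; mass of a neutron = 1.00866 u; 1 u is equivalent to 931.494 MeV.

Σm = 94·m_p + 145·m_n = 94.68432 + 146.25570 = 240.94002 u
The mass defect is 240.94002 − 239.0006 = 1.93942 u.
Converting to energy: 1.93942 u × 931.494 MeV/u = 1806.56 MeV

1810 MeV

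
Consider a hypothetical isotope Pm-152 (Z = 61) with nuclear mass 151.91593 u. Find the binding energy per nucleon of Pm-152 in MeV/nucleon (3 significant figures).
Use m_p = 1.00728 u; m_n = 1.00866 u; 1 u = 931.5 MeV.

Z = 61, so N = A − Z = 152 − 61 = 91.
Mass of separated nucleons = 61(1.00728) + 91(1.00866) = 61.44408 + 91.78806 = 153.23214 u
Δm = 153.23214 − 151.91593 = 1.31621 u
Converting to energy: 1.31621 u × 931.5 MeV/u = 1226.05 MeV
Per nucleon: 1226.05 / 152 = 8.066 MeV

8.07 MeV/nucleon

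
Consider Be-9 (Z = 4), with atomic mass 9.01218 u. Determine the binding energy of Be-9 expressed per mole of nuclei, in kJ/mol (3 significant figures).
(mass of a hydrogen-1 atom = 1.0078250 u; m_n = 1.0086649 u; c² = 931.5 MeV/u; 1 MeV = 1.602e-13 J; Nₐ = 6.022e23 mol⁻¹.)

5.61e+09 kJ/mol

With 4 protons and 5 neutrons (A = 9):
Total constituent mass: 4 × 1.0078250 + 5 × 1.0086649 = 9.0746245 u
The mass defect is 9.0746245 − 9.01218 = 0.0624445 u.
Binding energy = Δm·c² = 0.0624445 × 931.5 MeV/u = 58.1671 MeV
Per nucleus in joules: 58.1671 MeV × 1.602e-13 J/MeV = 9.3184e-12 J
Per mole: 9.3184e-12 J × 6.022e23 mol⁻¹ = 5.6115e+12 J/mol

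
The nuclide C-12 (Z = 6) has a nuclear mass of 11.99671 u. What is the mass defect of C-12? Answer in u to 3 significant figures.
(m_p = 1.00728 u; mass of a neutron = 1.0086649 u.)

0.0990 u

With 6 protons and 6 neutrons (A = 12):
Σm = 6·m_p + 6·m_n = 6.04368 + 6.0519894 = 12.0956694 u
Δm = 12.0956694 − 11.99671 = 0.0989594 u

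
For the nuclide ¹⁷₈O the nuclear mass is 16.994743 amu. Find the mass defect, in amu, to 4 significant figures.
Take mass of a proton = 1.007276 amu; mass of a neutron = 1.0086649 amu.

Total constituent mass: 8 × 1.007276 + 9 × 1.0086649 = 17.1361921 amu
The mass defect is 17.1361921 − 16.994743 = 0.1414491 amu.

0.1414 amu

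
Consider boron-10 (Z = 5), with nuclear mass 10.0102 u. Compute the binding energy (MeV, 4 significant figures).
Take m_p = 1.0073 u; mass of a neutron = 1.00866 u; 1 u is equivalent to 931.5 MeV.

Z = 5, so N = A − Z = 10 − 5 = 5.
Total constituent mass: 5 × 1.0073 + 5 × 1.00866 = 10.07980 u
Δm = 10.07980 − 10.0102 = 0.06960 u
E_B = 0.06960 × 931.5 = 64.8324 MeV

64.83 MeV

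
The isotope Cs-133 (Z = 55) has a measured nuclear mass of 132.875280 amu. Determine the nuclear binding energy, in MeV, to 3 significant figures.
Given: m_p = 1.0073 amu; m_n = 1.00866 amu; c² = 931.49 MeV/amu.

1120 MeV

Σm = 55·m_p + 78·m_n = 55.4015 + 78.67548 = 134.07698 amu
Mass defect Δm = 134.07698 − 132.875280 = 1.201700 amu
Converting to energy: 1.201700 amu × 931.49 MeV/amu = 1119.37 MeV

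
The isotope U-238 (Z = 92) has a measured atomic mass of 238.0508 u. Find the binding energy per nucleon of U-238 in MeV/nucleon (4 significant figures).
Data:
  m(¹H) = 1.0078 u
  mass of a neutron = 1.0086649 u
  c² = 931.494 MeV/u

7.561 MeV/nucleon

Total constituent mass: 92 × 1.0078 + 146 × 1.0086649 = 239.9826754 u
Δm = 239.9826754 − 238.0508 = 1.9318754 u
E_B = 1.9318754 × 931.494 = 1799.53 MeV
BE/A = 1799.53 MeV / 238 = 7.561 MeV/nucleon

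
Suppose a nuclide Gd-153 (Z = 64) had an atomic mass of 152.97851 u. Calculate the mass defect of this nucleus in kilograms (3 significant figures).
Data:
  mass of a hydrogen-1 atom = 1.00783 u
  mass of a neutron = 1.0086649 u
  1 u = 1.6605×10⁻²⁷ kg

With 64 protons and 89 neutrons (A = 153):
Mass of separated nucleons = 64(1.00783) + 89(1.0086649) = 64.50112 + 89.7711761 = 154.2722961 u
Mass defect Δm = 154.2722961 − 152.97851 = 1.2937861 u
In SI units: 1.2937861 u × 1.6605×10⁻²⁷ kg/u = 2.1483e-27 kg

2.15e-27 kg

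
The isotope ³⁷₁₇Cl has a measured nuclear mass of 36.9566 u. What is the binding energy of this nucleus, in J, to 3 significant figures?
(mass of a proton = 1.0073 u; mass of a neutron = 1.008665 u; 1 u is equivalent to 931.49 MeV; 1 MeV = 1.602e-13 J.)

Σm = 17·m_p + 20·m_n = 17.1241 + 20.173300 = 37.297400 u
Mass defect Δm = 37.297400 − 36.9566 = 0.340800 u
Binding energy = Δm·c² = 0.340800 × 931.49 MeV/u = 317.452 MeV
In joules: 317.452 MeV × 1.602e-13 J/MeV = 5.0856e-11 J

5.09e-11 J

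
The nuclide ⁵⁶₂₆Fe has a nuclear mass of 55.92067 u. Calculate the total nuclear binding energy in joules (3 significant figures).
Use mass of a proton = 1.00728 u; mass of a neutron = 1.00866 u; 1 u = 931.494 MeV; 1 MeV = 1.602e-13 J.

7.89e-11 J

With 26 protons and 30 neutrons (A = 56):
Mass of separated nucleons = 26(1.00728) + 30(1.00866) = 26.18928 + 30.25980 = 56.44908 u
Mass defect Δm = 56.44908 − 55.92067 = 0.52841 u
Binding energy = Δm·c² = 0.52841 × 931.494 MeV/u = 492.211 MeV
In joules: 492.211 MeV × 1.602e-13 J/MeV = 7.8852e-11 J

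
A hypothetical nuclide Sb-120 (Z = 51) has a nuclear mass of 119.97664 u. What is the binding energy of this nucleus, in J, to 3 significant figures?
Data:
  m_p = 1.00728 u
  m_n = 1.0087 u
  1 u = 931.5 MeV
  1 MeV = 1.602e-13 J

1.48e-10 J

Z = 51, so N = A − Z = 120 − 51 = 69.
Mass of separated nucleons = 51(1.00728) + 69(1.0087) = 51.37128 + 69.6003 = 120.97158 u
Mass defect Δm = 120.97158 − 119.97664 = 0.99494 u
E_B = 0.99494 × 931.5 = 926.787 MeV
In joules: 926.787 MeV × 1.602e-13 J/MeV = 1.4847e-10 J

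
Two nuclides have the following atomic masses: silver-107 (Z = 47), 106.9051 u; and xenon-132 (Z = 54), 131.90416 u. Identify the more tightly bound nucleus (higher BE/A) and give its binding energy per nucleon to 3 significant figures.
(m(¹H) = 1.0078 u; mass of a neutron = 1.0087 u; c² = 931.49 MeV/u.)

silver-107; 8.56 MeV/nucleon

silver-107: Σm = 47(1.0078) + 60(1.0087) = 107.8886 u; Δm = 0.9835 u; E_B = 916.12 MeV; E_B/A = 8.562 MeV
xenon-132: Σm = 54(1.0078) + 78(1.0087) = 133.0998 u; Δm = 1.19564 u; E_B = 1113.7 MeV; E_B/A = 8.437 MeV
silver-107 has the higher binding energy per nucleon, so it is the more tightly bound nucleus.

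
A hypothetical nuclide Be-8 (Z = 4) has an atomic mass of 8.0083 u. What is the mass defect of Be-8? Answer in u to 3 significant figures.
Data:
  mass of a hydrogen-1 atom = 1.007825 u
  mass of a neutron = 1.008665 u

With 4 protons and 4 neutrons (A = 8):
Total constituent mass: 4 × 1.007825 + 4 × 1.008665 = 8.065960 u
Mass defect Δm = 8.065960 − 8.0083 = 0.057660 u

0.0577 u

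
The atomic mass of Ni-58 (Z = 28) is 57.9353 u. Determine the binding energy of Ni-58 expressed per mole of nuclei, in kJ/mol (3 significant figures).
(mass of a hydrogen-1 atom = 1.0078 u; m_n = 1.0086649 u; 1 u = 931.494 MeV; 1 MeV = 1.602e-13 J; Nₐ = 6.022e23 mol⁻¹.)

4.88e+10 kJ/mol

The nucleus contains 28 protons and 58 − 28 = 30 neutrons.
Mass of separated nucleons = 28(1.0078) + 30(1.0086649) = 28.2184 + 30.2599470 = 58.4783470 u
The mass defect is 58.4783470 − 57.9353 = 0.5430470 u.
Converting to energy: 0.5430470 u × 931.494 MeV/u = 505.845 MeV
Per nucleus in joules: 505.845 MeV × 1.602e-13 J/MeV = 8.1036e-11 J
Per mole: 8.1036e-11 J × 6.022e23 mol⁻¹ = 4.8800e+13 J/mol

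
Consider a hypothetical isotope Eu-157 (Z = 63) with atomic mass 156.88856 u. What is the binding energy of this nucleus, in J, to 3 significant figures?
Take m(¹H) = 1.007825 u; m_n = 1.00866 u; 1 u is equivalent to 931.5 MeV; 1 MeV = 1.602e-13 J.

2.12e-10 J

Z = 63, so N = A − Z = 157 − 63 = 94.
Σm = 63·m(¹H) + 94·m_n = 63.492975 + 94.81404 = 158.307015 u
Δm = 158.307015 − 156.88856 = 1.418455 u
Binding energy = Δm·c² = 1.418455 × 931.5 MeV/u = 1321.29 MeV
In joules: 1321.29 MeV × 1.602e-13 J/MeV = 2.1167e-10 J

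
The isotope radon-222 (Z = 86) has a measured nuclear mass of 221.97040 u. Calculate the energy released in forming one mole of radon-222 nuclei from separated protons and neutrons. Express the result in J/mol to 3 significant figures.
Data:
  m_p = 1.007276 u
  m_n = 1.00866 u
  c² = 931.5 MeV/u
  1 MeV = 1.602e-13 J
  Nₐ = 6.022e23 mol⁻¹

1.65e+14 J/mol

Σm = 86·m_p + 136·m_n = 86.625736 + 137.17776 = 223.803496 u
Δm = 223.803496 − 221.97040 = 1.833096 u
Binding energy = Δm·c² = 1.833096 × 931.5 MeV/u = 1707.53 MeV
Per nucleus in joules: 1707.53 MeV × 1.602e-13 J/MeV = 2.7355e-10 J
Per mole: 2.7355e-10 J × 6.022e23 mol⁻¹ = 1.6473e+14 J/mol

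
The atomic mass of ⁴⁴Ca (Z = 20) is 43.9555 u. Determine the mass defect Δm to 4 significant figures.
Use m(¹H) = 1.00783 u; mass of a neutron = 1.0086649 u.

Mass of separated nucleons = 20(1.00783) + 24(1.0086649) = 20.15660 + 24.2079576 = 44.3645576 u
Mass defect Δm = 44.3645576 − 43.9555 = 0.4090576 u

0.4091 u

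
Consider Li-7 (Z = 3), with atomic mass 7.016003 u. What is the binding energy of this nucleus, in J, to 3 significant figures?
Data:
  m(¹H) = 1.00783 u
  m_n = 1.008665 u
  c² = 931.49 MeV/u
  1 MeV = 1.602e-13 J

Z = 3, so N = A − Z = 7 − 3 = 4.
Σm = 3·m(¹H) + 4·m_n = 3.02349 + 4.034660 = 7.058150 u
Δm = 7.058150 − 7.016003 = 0.042147 u
E_B = 0.042147 × 931.49 = 39.2595 MeV
In joules: 39.2595 MeV × 1.602e-13 J/MeV = 6.2894e-12 J

6.29e-12 J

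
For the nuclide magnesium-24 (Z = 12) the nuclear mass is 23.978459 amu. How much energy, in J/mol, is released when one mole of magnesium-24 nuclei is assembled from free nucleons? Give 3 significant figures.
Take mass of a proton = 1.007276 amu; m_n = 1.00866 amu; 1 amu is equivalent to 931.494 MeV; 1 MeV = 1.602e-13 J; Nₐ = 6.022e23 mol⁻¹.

Mass of separated nucleons = 12(1.007276) + 12(1.00866) = 12.087312 + 12.10392 = 24.191232 amu
The mass defect is 24.191232 − 23.978459 = 0.212773 amu.
Converting to energy: 0.212773 amu × 931.494 MeV/amu = 198.197 MeV
Per nucleus in joules: 198.197 MeV × 1.602e-13 J/MeV = 3.1751e-11 J
Per mole: 3.1751e-11 J × 6.022e23 mol⁻¹ = 1.9120e+13 J/mol

1.91e+13 J/mol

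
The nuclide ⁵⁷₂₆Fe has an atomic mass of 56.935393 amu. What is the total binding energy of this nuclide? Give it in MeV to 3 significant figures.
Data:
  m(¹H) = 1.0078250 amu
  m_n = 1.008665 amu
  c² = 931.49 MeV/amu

500 MeV

With 26 protons and 31 neutrons (A = 57):
Mass of separated nucleons = 26(1.0078250) + 31(1.008665) = 26.2034500 + 31.268615 = 57.4720650 amu
Δm = 57.4720650 − 56.935393 = 0.5366720 amu
E_B = 0.5366720 × 931.49 = 499.905 MeV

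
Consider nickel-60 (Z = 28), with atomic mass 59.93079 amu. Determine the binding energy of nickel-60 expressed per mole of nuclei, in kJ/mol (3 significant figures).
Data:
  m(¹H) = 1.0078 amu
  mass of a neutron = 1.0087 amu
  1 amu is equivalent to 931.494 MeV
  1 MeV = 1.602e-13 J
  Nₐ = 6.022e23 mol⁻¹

5.09e+10 kJ/mol

The nucleus contains 28 protons and 60 − 28 = 32 neutrons.
Σm = 28·m(¹H) + 32·m_n = 28.2184 + 32.2784 = 60.4968 amu
The mass defect is 60.4968 − 59.93079 = 0.56601 amu.
Binding energy = Δm·c² = 0.56601 × 931.494 MeV/amu = 527.235 MeV
Per nucleus in joules: 527.235 MeV × 1.602e-13 J/MeV = 8.4463e-11 J
Per mole: 8.4463e-11 J × 6.022e23 mol⁻¹ = 5.0864e+13 J/mol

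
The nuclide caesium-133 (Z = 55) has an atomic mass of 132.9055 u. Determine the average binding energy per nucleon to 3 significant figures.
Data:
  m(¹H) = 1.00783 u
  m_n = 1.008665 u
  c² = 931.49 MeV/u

8.41 MeV/nucleon

Σm = 55·m(¹H) + 78·m_n = 55.43065 + 78.675870 = 134.106520 u
The mass defect is 134.106520 − 132.9055 = 1.201020 u.
Converting to energy: 1.201020 u × 931.49 MeV/u = 1118.74 MeV
Dividing by A = 133 gives 8.412 MeV per nucleon.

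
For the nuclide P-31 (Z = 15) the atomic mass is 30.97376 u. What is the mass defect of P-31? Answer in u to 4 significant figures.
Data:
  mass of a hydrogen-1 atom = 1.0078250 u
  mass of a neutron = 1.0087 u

0.2828 u

Σm = 15·m(¹H) + 16·m_n = 15.1173750 + 16.1392 = 31.2565750 u
Δm = 31.2565750 − 30.97376 = 0.2828150 u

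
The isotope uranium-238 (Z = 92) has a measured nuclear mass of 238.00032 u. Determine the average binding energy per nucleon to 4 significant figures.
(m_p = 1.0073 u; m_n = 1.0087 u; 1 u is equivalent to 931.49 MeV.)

Z = 92, so N = A − Z = 238 − 92 = 146.
Mass of separated nucleons = 92(1.0073) + 146(1.0087) = 92.6716 + 147.2702 = 239.9418 u
Mass defect Δm = 239.9418 − 238.00032 = 1.94148 u
E_B = 1.94148 × 931.49 = 1808.47 MeV
Per nucleon: 1808.47 / 238 = 7.599 MeV

7.599 MeV/nucleon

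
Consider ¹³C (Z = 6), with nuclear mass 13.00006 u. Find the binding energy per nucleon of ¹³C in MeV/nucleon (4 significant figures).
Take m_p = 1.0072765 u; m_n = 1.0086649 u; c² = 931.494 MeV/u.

7.470 MeV/nucleon

With 6 protons and 7 neutrons (A = 13):
Σm = 6·m_p + 7·m_n = 6.0436590 + 7.0606543 = 13.1043133 u
Mass defect Δm = 13.1043133 − 13.00006 = 0.1042533 u
Binding energy = Δm·c² = 0.1042533 × 931.494 MeV/u = 97.1113 MeV
Dividing by A = 13 gives 7.470 MeV per nucleon.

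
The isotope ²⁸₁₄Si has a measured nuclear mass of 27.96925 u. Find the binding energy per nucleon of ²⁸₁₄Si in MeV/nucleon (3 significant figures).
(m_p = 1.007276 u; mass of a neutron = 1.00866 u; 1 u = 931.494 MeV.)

8.45 MeV/nucleon

Z = 14, so N = A − Z = 28 − 14 = 14.
Mass of separated nucleons = 14(1.007276) + 14(1.00866) = 14.101864 + 14.12124 = 28.223104 u
Mass defect Δm = 28.223104 − 27.96925 = 0.253854 u
Converting to energy: 0.253854 u × 931.494 MeV/u = 236.463 MeV
Per nucleon: 236.463 / 28 = 8.445 MeV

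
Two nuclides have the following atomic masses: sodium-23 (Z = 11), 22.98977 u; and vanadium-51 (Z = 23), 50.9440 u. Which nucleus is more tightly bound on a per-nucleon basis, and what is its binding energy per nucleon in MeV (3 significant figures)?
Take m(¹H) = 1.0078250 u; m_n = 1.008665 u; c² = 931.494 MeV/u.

vanadium-51; 8.74 MeV/nucleon

sodium-23: Σm = 11(1.0078250) + 12(1.008665) = 23.1900550 u; Δm = 0.2002850 u; E_B = 186.56 MeV; E_B/A = 8.111 MeV
vanadium-51: Σm = 23(1.0078250) + 28(1.008665) = 51.4225950 u; Δm = 0.4785950 u; E_B = 445.81 MeV; E_B/A = 8.741 MeV
vanadium-51 has the higher binding energy per nucleon, so it is the more tightly bound nucleus.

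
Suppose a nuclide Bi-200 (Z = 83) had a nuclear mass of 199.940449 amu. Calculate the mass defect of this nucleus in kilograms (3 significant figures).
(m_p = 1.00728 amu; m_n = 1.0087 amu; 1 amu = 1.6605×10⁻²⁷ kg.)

2.79e-27 kg

Mass of separated nucleons = 83(1.00728) + 117(1.0087) = 83.60424 + 118.0179 = 201.62214 amu
Mass defect Δm = 201.62214 − 199.940449 = 1.681691 amu
In SI units: 1.681691 amu × 1.6605×10⁻²⁷ kg/amu = 2.7924e-27 kg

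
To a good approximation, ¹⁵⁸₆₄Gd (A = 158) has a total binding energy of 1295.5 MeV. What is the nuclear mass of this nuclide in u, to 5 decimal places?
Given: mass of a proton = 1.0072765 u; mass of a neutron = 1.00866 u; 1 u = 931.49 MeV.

157.88895 u

Mass defect = 1295.5 MeV / (931.49 MeV/u) = 1.3907825 u
Constituent mass = 64(1.0072765) + 94(1.00866) = 159.2797360 u
Nuclear mass = 159.2797360 − 1.3907825 = 157.8889535 u ≈ 157.88895 u (to 5 decimal places)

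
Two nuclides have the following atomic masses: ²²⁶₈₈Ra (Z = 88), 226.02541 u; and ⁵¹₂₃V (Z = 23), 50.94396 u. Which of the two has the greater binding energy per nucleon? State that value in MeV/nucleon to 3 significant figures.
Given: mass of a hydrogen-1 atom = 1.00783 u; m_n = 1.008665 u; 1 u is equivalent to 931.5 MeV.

⁵¹₂₃V; 8.74 MeV/nucleon

²²⁶₈₈Ra: Σm = 88(1.00783) + 138(1.008665) = 227.884810 u; Δm = 1.859400 u; E_B = 1732.0 MeV; E_B/A = 7.664 MeV
⁵¹₂₃V: Σm = 23(1.00783) + 28(1.008665) = 51.422710 u; Δm = 0.478750 u; E_B = 445.96 MeV; E_B/A = 8.744 MeV
⁵¹₂₃V has the higher binding energy per nucleon, so it is the more tightly bound nucleus.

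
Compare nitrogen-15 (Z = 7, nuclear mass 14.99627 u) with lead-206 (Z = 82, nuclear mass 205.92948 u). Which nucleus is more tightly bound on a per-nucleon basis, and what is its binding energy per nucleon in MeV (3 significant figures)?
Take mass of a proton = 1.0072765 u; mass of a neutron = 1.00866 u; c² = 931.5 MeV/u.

nitrogen-15: Σm = 7(1.0072765) + 8(1.00866) = 15.1202155 u; Δm = 0.1239455 u; E_B = 115.46 MeV; E_B/A = 7.697 MeV
lead-206: Σm = 82(1.0072765) + 124(1.00866) = 207.6705130 u; Δm = 1.7410330 u; E_B = 1621.8 MeV; E_B/A = 7.873 MeV
lead-206 has the higher binding energy per nucleon, so it is the more tightly bound nucleus.

lead-206; 7.87 MeV/nucleon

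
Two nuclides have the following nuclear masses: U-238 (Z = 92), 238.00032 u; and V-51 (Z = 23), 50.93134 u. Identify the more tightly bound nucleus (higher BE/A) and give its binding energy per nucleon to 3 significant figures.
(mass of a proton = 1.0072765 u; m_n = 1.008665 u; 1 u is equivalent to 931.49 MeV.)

U-238: Σm = 92(1.0072765) + 146(1.008665) = 239.9345280 u; Δm = 1.9342080 u; E_B = 1801.7 MeV; E_B/A = 7.570 MeV
V-51: Σm = 23(1.0072765) + 28(1.008665) = 51.4099795 u; Δm = 0.4786395 u; E_B = 445.85 MeV; E_B/A = 8.742 MeV
V-51 has the higher binding energy per nucleon, so it is the more tightly bound nucleus.

V-51; 8.74 MeV/nucleon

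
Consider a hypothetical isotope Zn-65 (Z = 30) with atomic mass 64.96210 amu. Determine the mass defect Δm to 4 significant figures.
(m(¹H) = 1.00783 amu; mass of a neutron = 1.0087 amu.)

0.5773 amu

With 30 protons and 35 neutrons (A = 65):
Mass of separated nucleons = 30(1.00783) + 35(1.0087) = 30.23490 + 35.3045 = 65.53940 amu
The mass defect is 65.53940 − 64.96210 = 0.57730 amu.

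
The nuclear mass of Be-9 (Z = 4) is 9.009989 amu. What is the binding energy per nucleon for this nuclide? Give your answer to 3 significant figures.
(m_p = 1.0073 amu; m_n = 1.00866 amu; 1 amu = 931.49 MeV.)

Z = 4, so N = A − Z = 9 − 4 = 5.
Total constituent mass: 4 × 1.0073 + 5 × 1.00866 = 9.07250 amu
Δm = 9.07250 − 9.009989 = 0.062511 amu
Binding energy = Δm·c² = 0.062511 × 931.49 MeV/amu = 58.2284 MeV
Per nucleon: 58.2284 / 9 = 6.470 MeV

6.47 MeV/nucleon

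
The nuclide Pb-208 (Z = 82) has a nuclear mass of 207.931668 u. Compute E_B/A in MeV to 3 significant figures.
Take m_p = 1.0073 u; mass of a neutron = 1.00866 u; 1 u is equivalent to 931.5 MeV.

7.87 MeV/nucleon

With 82 protons and 126 neutrons (A = 208):
Mass of separated nucleons = 82(1.0073) + 126(1.00866) = 82.5986 + 127.09116 = 209.68976 u
Δm = 209.68976 − 207.931668 = 1.758092 u
Binding energy = Δm·c² = 1.758092 × 931.5 MeV/u = 1637.66 MeV
BE/A = 1637.66 MeV / 208 = 7.873 MeV/nucleon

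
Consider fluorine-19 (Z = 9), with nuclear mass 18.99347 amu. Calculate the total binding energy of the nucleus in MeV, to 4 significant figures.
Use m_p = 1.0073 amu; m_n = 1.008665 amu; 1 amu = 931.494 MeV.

148.0 MeV

The nucleus contains 9 protons and 19 − 9 = 10 neutrons.
Total constituent mass: 9 × 1.0073 + 10 × 1.008665 = 19.152350 amu
Mass defect Δm = 19.152350 − 18.99347 = 0.158880 amu
Binding energy = Δm·c² = 0.158880 × 931.494 MeV/amu = 147.996 MeV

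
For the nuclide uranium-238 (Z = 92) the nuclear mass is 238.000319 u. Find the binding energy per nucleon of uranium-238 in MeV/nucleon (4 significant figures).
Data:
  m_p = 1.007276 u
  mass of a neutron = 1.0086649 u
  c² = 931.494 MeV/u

Z = 92, so N = A − Z = 238 − 92 = 146.
Total constituent mass: 92 × 1.007276 + 146 × 1.0086649 = 239.9344674 u
Δm = 239.9344674 − 238.000319 = 1.9341484 u
Binding energy = Δm·c² = 1.9341484 × 931.494 MeV/u = 1801.65 MeV
BE/A = 1801.65 MeV / 238 = 7.570 MeV/nucleon

7.570 MeV/nucleon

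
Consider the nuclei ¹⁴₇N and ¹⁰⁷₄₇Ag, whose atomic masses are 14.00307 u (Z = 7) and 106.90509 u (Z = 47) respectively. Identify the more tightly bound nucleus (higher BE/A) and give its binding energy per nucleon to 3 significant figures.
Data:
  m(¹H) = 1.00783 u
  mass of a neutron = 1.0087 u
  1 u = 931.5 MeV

¹⁰⁷₄₇Ag; 8.57 MeV/nucleon

¹⁴₇N: Σm = 7(1.00783) + 7(1.0087) = 14.11571 u; Δm = 0.11264 u; E_B = 104.924 MeV; E_B/A = 7.4946 MeV
¹⁰⁷₄₇Ag: Σm = 47(1.00783) + 60(1.0087) = 107.89001 u; Δm = 0.98492 u; E_B = 917.45 MeV; E_B/A = 8.574 MeV
¹⁰⁷₄₇Ag has the higher binding energy per nucleon, so it is the more tightly bound nucleus.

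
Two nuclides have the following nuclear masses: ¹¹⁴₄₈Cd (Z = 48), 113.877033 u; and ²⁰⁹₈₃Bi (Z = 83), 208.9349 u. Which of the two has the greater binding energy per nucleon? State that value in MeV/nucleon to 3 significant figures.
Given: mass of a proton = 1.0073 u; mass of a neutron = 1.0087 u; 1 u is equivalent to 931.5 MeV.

¹¹⁴₄₈Cd; 8.56 MeV/nucleon

¹¹⁴₄₈Cd: Σm = 48(1.0073) + 66(1.0087) = 114.9246 u; Δm = 1.047567 u; E_B = 975.81 MeV; E_B/A = 8.560 MeV
²⁰⁹₈₃Bi: Σm = 83(1.0073) + 126(1.0087) = 210.7021 u; Δm = 1.7672 u; E_B = 1646.1 MeV; E_B/A = 7.876 MeV
¹¹⁴₄₈Cd has the higher binding energy per nucleon, so it is the more tightly bound nucleus.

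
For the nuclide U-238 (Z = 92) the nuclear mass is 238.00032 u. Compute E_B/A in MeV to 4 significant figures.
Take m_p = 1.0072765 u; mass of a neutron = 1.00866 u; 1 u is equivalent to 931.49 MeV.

7.567 MeV/nucleon

Σm = 92·m_p + 146·m_n = 92.6694380 + 147.26436 = 239.9337980 u
Δm = 239.9337980 − 238.00032 = 1.9334780 u
E_B = 1.9334780 × 931.49 = 1801.02 MeV
Dividing by A = 238 gives 7.567 MeV per nucleon.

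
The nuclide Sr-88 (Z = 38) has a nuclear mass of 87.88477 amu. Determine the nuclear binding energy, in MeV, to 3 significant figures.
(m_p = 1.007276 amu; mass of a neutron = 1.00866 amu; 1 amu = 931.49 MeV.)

768 MeV

The nucleus contains 38 protons and 88 − 38 = 50 neutrons.
Σm = 38·m_p + 50·m_n = 38.276488 + 50.43300 = 88.709488 amu
Mass defect Δm = 88.709488 − 87.88477 = 0.824718 amu
Binding energy = Δm·c² = 0.824718 × 931.49 MeV/amu = 768.217 MeV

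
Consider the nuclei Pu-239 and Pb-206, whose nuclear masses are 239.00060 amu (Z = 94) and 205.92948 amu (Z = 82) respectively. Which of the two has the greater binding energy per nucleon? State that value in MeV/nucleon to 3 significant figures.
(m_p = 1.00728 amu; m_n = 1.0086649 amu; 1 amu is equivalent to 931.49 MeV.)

Pb-206; 7.88 MeV/nucleon

Pu-239: Σm = 94(1.00728) + 145(1.0086649) = 240.9407305 amu; Δm = 1.9401305 amu; E_B = 1807.2 MeV; E_B/A = 7.562 MeV
Pb-206: Σm = 82(1.00728) + 124(1.0086649) = 207.6714076 amu; Δm = 1.7419276 amu; E_B = 1622.6 MeV; E_B/A = 7.877 MeV
Pb-206 has the higher binding energy per nucleon, so it is the more tightly bound nucleus.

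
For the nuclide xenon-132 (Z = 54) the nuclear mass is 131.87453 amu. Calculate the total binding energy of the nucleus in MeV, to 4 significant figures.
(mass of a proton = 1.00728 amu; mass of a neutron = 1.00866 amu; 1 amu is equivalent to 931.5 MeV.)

Σm = 54·m_p + 78·m_n = 54.39312 + 78.67548 = 133.06860 amu
Mass defect Δm = 133.06860 − 131.87453 = 1.19407 amu
E_B = 1.19407 × 931.5 = 1112.28 MeV

1112 MeV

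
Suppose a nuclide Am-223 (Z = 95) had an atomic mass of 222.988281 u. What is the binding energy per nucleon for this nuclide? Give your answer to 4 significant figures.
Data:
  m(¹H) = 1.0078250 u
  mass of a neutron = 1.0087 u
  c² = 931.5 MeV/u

7.806 MeV/nucleon

Z = 95, so N = A − Z = 223 − 95 = 128.
Total constituent mass: 95 × 1.0078250 + 128 × 1.0087 = 224.8569750 u
Δm = 224.8569750 − 222.988281 = 1.8686940 u
Converting to energy: 1.8686940 u × 931.5 MeV/u = 1740.69 MeV
BE/A = 1740.69 MeV / 223 = 7.806 MeV/nucleon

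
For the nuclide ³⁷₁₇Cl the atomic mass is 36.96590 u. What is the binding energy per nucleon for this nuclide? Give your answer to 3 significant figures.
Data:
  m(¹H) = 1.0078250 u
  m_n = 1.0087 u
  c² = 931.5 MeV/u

Total constituent mass: 17 × 1.0078250 + 20 × 1.0087 = 37.3070250 u
Mass defect Δm = 37.3070250 − 36.96590 = 0.3411250 u
Converting to energy: 0.3411250 u × 931.5 MeV/u = 317.758 MeV
BE/A = 317.758 MeV / 37 = 8.588 MeV/nucleon

8.59 MeV/nucleon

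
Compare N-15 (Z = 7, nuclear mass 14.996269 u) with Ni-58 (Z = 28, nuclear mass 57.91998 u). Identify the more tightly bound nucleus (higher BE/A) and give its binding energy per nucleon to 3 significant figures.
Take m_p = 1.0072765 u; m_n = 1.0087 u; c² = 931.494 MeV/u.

N-15: Σm = 7(1.0072765) + 8(1.0087) = 15.1205355 u; Δm = 0.1242665 u; E_B = 115.75 MeV; E_B/A = 7.717 MeV
Ni-58: Σm = 28(1.0072765) + 30(1.0087) = 58.4647420 u; Δm = 0.5447620 u; E_B = 507.44 MeV; E_B/A = 8.749 MeV
Ni-58 has the higher binding energy per nucleon, so it is the more tightly bound nucleus.

Ni-58; 8.75 MeV/nucleon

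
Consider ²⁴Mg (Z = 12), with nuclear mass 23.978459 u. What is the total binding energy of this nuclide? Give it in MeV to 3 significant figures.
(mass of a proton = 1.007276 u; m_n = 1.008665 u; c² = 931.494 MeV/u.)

The nucleus contains 12 protons and 24 − 12 = 12 neutrons.
Total constituent mass: 12 × 1.007276 + 12 × 1.008665 = 24.191292 u
Mass defect Δm = 24.191292 − 23.978459 = 0.212833 u
Converting to energy: 0.212833 u × 931.494 MeV/u = 198.253 MeV

198 MeV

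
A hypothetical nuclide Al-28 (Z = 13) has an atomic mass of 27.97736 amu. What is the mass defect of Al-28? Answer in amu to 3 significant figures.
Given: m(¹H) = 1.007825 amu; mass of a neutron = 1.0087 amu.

0.255 amu

Total constituent mass: 13 × 1.007825 + 15 × 1.0087 = 28.232225 amu
The mass defect is 28.232225 − 27.97736 = 0.254865 amu.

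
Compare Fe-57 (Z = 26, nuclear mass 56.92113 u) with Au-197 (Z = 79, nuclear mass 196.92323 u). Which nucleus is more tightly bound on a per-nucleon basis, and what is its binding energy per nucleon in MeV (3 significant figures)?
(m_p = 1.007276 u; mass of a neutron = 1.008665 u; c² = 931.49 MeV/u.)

Fe-57: Σm = 26(1.007276) + 31(1.008665) = 57.457791 u; Δm = 0.536661 u; E_B = 499.89 MeV; E_B/A = 8.770 MeV
Au-197: Σm = 79(1.007276) + 118(1.008665) = 198.597274 u; Δm = 1.674044 u; E_B = 1559.4 MeV; E_B/A = 7.916 MeV
Fe-57 has the higher binding energy per nucleon, so it is the more tightly bound nucleus.

Fe-57; 8.77 MeV/nucleon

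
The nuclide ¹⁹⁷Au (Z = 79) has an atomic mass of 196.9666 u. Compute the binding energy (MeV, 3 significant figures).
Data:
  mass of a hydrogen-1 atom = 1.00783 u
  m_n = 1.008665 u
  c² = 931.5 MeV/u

Total constituent mass: 79 × 1.00783 + 118 × 1.008665 = 198.641040 u
The mass defect is 198.641040 − 196.9666 = 1.674440 u.
Converting to energy: 1.674440 u × 931.5 MeV/u = 1559.74 MeV

1560 MeV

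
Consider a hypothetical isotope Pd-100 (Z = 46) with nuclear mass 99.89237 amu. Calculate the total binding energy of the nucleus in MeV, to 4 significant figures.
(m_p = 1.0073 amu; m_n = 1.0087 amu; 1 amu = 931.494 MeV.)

850.7 MeV

Mass of separated nucleons = 46(1.0073) + 54(1.0087) = 46.3358 + 54.4698 = 100.8056 amu
The mass defect is 100.8056 − 99.89237 = 0.91323 amu.
Binding energy = Δm·c² = 0.91323 × 931.494 MeV/amu = 850.668 MeV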